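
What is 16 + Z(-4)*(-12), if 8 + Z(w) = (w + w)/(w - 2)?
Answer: 96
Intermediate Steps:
Z(w) = -8 + 2*w/(-2 + w) (Z(w) = -8 + (w + w)/(w - 2) = -8 + (2*w)/(-2 + w) = -8 + 2*w/(-2 + w))
16 + Z(-4)*(-12) = 16 + (2*(8 - 3*(-4))/(-2 - 4))*(-12) = 16 + (2*(8 + 12)/(-6))*(-12) = 16 + (2*(-1/6)*20)*(-12) = 16 - 20/3*(-12) = 16 + 80 = 96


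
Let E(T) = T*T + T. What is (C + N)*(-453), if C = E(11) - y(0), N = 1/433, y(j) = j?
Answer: -25892121/433 ≈ -59797.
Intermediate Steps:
N = 1/433 ≈ 0.0023095
E(T) = T + T² (E(T) = T² + T = T + T²)
C = 132 (C = 11*(1 + 11) - 1*0 = 11*12 + 0 = 132 + 0 = 132)
(C + N)*(-453) = (132 + 1/433)*(-453) = (57157/433)*(-453) = -25892121/433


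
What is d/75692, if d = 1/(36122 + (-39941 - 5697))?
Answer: -1/720285072 ≈ -1.3883e-9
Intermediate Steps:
d = -1/9516 (d = 1/(36122 - 45638) = 1/(-9516) = -1/9516 ≈ -0.00010509)
d/75692 = -1/9516/75692 = -1/9516*1/75692 = -1/720285072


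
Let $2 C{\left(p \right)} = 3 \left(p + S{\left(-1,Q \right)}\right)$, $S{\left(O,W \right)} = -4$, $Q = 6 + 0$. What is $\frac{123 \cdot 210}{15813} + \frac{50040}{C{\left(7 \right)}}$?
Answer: $\frac{2791530}{251} \approx 11122.0$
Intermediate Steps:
$Q = 6$
$C{\left(p \right)} = -6 + \frac{3 p}{2}$ ($C{\left(p \right)} = \frac{3 \left(p - 4\right)}{2} = \frac{3 \left(-4 + p\right)}{2} = \frac{-12 + 3 p}{2} = -6 + \frac{3 p}{2}$)
$\frac{123 \cdot 210}{15813} + \frac{50040}{C{\left(7 \right)}} = \frac{123 \cdot 210}{15813} + \frac{50040}{-6 + \frac{3}{2} \cdot 7} = 25830 \cdot \frac{1}{15813} + \frac{50040}{-6 + \frac{21}{2}} = \frac{410}{251} + \frac{50040}{\frac{9}{2}} = \frac{410}{251} + 50040 \cdot \frac{2}{9} = \frac{410}{251} + 11120 = \frac{2791530}{251}$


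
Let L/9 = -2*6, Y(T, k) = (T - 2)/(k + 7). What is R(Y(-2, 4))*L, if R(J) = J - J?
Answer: 0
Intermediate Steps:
Y(T, k) = (-2 + T)/(7 + k)
R(J) = 0
L = -108 (L = 9*(-2*6) = 9*(-12) = -108)
R(Y(-2, 4))*L = 0*(-108) = 0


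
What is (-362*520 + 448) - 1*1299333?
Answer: -1487125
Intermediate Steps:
(-362*520 + 448) - 1*1299333 = (-188240 + 448) - 1299333 = -187792 - 1299333 = -1487125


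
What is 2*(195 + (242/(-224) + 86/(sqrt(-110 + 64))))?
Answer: 21719/56 - 86*I*sqrt(46)/23 ≈ 387.84 - 25.36*I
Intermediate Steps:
2*(195 + (242/(-224) + 86/(sqrt(-110 + 64)))) = 2*(195 + (242*(-1/224) + 86/(sqrt(-46)))) = 2*(195 + (-121/112 + 86/((I*sqrt(46))))) = 2*(195 + (-121/112 + 86*(-I*sqrt(46)/46))) = 2*(195 + (-121/112 - 43*I*sqrt(46)/23)) = 2*(21719/112 - 43*I*sqrt(46)/23) = 21719/56 - 86*I*sqrt(46)/23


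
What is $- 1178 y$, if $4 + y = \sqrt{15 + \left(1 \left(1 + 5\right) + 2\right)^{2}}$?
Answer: $4712 - 1178 \sqrt{79} \approx -5758.3$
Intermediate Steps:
$y = -4 + \sqrt{79}$ ($y = -4 + \sqrt{15 + \left(1 \left(1 + 5\right) + 2\right)^{2}} = -4 + \sqrt{15 + \left(1 \cdot 6 + 2\right)^{2}} = -4 + \sqrt{15 + \left(6 + 2\right)^{2}} = -4 + \sqrt{15 + 8^{2}} = -4 + \sqrt{15 + 64} = -4 + \sqrt{79} \approx 4.8882$)
$- 1178 y = - 1178 \left(-4 + \sqrt{79}\right) = 4712 - 1178 \sqrt{79}$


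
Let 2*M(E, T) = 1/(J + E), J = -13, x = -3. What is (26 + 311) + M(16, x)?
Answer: 2023/6 ≈ 337.17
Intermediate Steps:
M(E, T) = 1/(2*(-13 + E))
(26 + 311) + M(16, x) = (26 + 311) + 1/(2*(-13 + 16)) = 337 + (½)/3 = 337 + (½)*(⅓) = 337 + ⅙ = 2023/6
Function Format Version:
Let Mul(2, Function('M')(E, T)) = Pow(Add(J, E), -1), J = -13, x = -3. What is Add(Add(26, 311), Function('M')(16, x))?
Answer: Rational(2023, 6) ≈ 337.17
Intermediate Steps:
Function('M')(E, T) = Mul(Rational(1, 2), Pow(Add(-13, E), -1))
Add(Add(26, 311), Function('M')(16, x)) = Add(Add(26, 311), Mul(Rational(1, 2), Pow(Add(-13, 16), -1))) = Add(337, Mul(Rational(1, 2), Pow(3, -1))) = Add(337, Mul(Rational(1, 2), Rational(1, 3))) = Add(337, Rational(1, 6)) = Rational(2023, 6)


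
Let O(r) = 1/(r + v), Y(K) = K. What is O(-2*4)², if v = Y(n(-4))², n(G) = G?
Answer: 1/64 ≈ 0.015625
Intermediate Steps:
v = 16 (v = (-4)² = 16)
O(r) = 1/(16 + r) (O(r) = 1/(r + 16) = 1/(16 + r))
O(-2*4)² = (1/(16 - 2*4))² = (1/(16 - 8))² = (1/8)² = (⅛)² = 1/64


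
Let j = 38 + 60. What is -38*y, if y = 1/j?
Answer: -19/49 ≈ -0.38775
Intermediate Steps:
j = 98
y = 1/98 ≈ 0.010204
-38*y = -38*1/98 = -19/49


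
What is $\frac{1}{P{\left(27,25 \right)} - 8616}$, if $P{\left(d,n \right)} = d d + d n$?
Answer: $- \frac{1}{7212} \approx -0.00013866$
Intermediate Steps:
$P{\left(d,n \right)} = d^{2} + d n$
$\frac{1}{P{\left(27,25 \right)} - 8616} = \frac{1}{27 \left(27 + 25\right) - 8616} = \frac{1}{27 \cdot 52 - 8616} = \frac{1}{1404 - 8616} = \frac{1}{-7212} = - \frac{1}{7212}$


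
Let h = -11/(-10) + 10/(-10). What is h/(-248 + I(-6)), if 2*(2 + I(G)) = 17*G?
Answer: -1/3010 ≈ -0.00033223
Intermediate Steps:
h = ⅒ (h = -11*(-⅒) + 10*(-⅒) = 11/10 - 1 = ⅒ ≈ 0.10000)
I(G) = -2 + 17*G/2 (I(G) = -2 + (17*G)/2 = -2 + 17*G/2)
h/(-248 + I(-6)) = 1/(10*(-248 + (-2 + (17/2)*(-6)))) = 1/(10*(-248 + (-2 - 51))) = 1/(10*(-248 - 53)) = (⅒)/(-301) = (⅒)*(-1/301) = -1/3010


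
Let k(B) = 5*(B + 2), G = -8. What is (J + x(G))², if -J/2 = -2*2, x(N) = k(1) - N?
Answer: 961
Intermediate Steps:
k(B) = 10 + 5*B (k(B) = 5*(2 + B) = 10 + 5*B)
x(N) = 15 - N (x(N) = (10 + 5*1) - N = (10 + 5) - N = 15 - N)
J = 8 (J = -(-4)*2 = -2*(-4) = 8)
(J + x(G))² = (8 + (15 - 1*(-8)))² = (8 + (15 + 8))² = (8 + 23)² = 31² = 961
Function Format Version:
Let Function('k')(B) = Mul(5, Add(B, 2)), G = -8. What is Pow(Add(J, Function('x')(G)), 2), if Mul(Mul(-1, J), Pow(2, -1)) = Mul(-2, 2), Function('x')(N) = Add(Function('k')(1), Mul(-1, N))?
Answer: 961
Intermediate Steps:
Function('k')(B) = Add(10, Mul(5, B)) (Function('k')(B) = Mul(5, Add(2, B)) = Add(10, Mul(5, B)))
Function('x')(N) = Add(15, Mul(-1, N)) (Function('x')(N) = Add(Add(10, Mul(5, 1)), Mul(-1, N)) = Add(Add(10, 5), Mul(-1, N)) = Add(15, Mul(-1, N)))
J = 8 (J = Mul(-2, Mul(-2, 2)) = Mul(-2, -4) = 8)
Pow(Add(J, Function('x')(G)), 2) = Pow(Add(8, Add(15, Mul(-1, -8))), 2) = Pow(Add(8, Add(15, 8)), 2) = Pow(Add(8, 23), 2) = Pow(31, 2) = 961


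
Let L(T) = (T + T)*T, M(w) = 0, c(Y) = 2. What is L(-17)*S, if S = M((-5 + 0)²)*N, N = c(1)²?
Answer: 0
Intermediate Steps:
N = 4 (N = 2² = 4)
S = 0 (S = 0*4 = 0)
L(T) = 2*T² (L(T) = (2*T)*T = 2*T²)
L(-17)*S = (2*(-17)²)*0 = (2*289)*0 = 578*0 = 0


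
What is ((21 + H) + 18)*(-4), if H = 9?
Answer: -192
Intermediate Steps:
((21 + H) + 18)*(-4) = ((21 + 9) + 18)*(-4) = (30 + 18)*(-4) = 48*(-4) = -192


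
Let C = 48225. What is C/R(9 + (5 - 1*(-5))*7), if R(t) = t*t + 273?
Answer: 48225/6514 ≈ 7.4033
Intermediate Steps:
R(t) = 273 + t**2 (R(t) = t**2 + 273 = 273 + t**2)
C/R(9 + (5 - 1*(-5))*7) = 48225/(273 + (9 + (5 - 1*(-5))*7)**2) = 48225/(273 + (9 + (5 + 5)*7)**2) = 48225/(273 + (9 + 10*7)**2) = 48225/(273 + (9 + 70)**2) = 48225/(273 + 79**2) = 48225/(273 + 6241) = 48225/6514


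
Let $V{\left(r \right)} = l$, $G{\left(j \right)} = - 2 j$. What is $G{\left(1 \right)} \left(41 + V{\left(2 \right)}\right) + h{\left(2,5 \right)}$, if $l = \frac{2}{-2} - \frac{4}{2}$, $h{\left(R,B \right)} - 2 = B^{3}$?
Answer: $51$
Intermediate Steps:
$h{\left(R,B \right)} = 2 + B^{3}$
$l = -3$ ($l = 2 \left(- \frac{1}{2}\right) - 2 = -1 - 2 = -3$)
$V{\left(r \right)} = -3$
$G{\left(1 \right)} \left(41 + V{\left(2 \right)}\right) + h{\left(2,5 \right)} = \left(-2\right) 1 \left(41 - 3\right) + \left(2 + 5^{3}\right) = \left(-2\right) 38 + \left(2 + 125\right) = -76 + 127 = 51$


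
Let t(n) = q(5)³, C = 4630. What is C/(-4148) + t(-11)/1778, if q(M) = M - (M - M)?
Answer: -964205/921893 ≈ -1.0459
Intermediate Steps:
q(M) = M (q(M) = M - 1*0 = M + 0 = M)
t(n) = 125 (t(n) = 5³ = 125)
C/(-4148) + t(-11)/1778 = 4630/(-4148) + 125/1778 = 4630*(-1/4148) + 125*(1/1778) = -2315/2074 + 125/1778 = -964205/921893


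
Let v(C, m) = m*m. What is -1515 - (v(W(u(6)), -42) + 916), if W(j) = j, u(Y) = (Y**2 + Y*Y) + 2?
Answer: -4195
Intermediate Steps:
u(Y) = 2 + 2*Y**2 (u(Y) = (Y**2 + Y**2) + 2 = 2*Y**2 + 2 = 2 + 2*Y**2)
v(C, m) = m**2
-1515 - (v(W(u(6)), -42) + 916) = -1515 - ((-42)**2 + 916) = -1515 - (1764 + 916) = -1515 - 1*2680 = -1515 - 2680 = -4195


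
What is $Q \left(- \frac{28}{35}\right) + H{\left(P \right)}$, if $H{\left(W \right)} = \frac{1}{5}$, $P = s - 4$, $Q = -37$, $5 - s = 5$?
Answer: $\frac{149}{5} \approx 29.8$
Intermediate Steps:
$s = 0$ ($s = 5 - 5 = 0$)
$P = -4$ ($P = 0 - 4 = -4$)
$H{\left(W \right)} = \frac{1}{5}$
$Q \left(- \frac{28}{35}\right) + H{\left(P \right)} = - 37 \left(- \frac{28}{35}\right) + \frac{1}{5} = - 37 \left(\left(-28\right) \frac{1}{35}\right) + \frac{1}{5} = \left(-37\right) \left(- \frac{4}{5}\right) + \frac{1}{5} = \frac{148}{5} + \frac{1}{5} = \frac{149}{5}$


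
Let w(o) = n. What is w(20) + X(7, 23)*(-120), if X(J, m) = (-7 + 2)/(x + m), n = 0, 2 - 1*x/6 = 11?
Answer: -600/31 ≈ -19.355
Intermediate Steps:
x = -54 (x = 12 - 6*11 = 12 - 66 = -54)
w(o) = 0
X(J, m) = -5/(-54 + m) (X(J, m) = (-7 + 2)/(-54 + m) = -5/(-54 + m))
w(20) + X(7, 23)*(-120) = 0 - 5/(-54 + 23)*(-120) = 0 - 5/(-31)*(-120) = 0 - 5*(-1/31)*(-120) = 0 + (5/31)*(-120) = 0 - 600/31 = -600/31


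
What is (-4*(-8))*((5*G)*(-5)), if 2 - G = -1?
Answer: -2400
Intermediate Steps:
G = 3 (G = 2 - 1*(-1) = 2 + 1 = 3)
(-4*(-8))*((5*G)*(-5)) = (-4*(-8))*((5*3)*(-5)) = 32*(15*(-5)) = 32*(-75) = -2400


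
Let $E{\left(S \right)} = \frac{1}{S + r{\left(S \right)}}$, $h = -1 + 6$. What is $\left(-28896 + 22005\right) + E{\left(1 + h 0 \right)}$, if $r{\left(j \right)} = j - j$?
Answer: $-6890$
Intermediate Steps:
$h = 5$
$r{\left(j \right)} = 0$
$E{\left(S \right)} = \frac{1}{S}$ ($E{\left(S \right)} = \frac{1}{S + 0} = \frac{1}{S}$)
$\left(-28896 + 22005\right) + E{\left(1 + h 0 \right)} = \left(-28896 + 22005\right) + \frac{1}{1 + 5 \cdot 0} = -6891 + \frac{1}{1 + 0} = -6891 + 1^{-1} = -6891 + 1 = -6890$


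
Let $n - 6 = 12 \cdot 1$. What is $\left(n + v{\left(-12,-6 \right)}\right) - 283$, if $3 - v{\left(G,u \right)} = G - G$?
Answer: $-262$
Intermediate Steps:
$v{\left(G,u \right)} = 3$ ($v{\left(G,u \right)} = 3 - \left(G - G\right) = 3 - 0 = 3 + 0 = 3$)
$n = 18$ ($n = 6 + 12 \cdot 1 = 6 + 12 = 18$)
$\left(n + v{\left(-12,-6 \right)}\right) - 283 = \left(18 + 3\right) - 283 = 21 - 283 = -262$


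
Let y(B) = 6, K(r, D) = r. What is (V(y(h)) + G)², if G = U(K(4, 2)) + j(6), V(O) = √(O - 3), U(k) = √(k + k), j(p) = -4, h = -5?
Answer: (-4 + √3 + 2*√2)² ≈ 0.31414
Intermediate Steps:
U(k) = √2*√k (U(k) = √(2*k) = √2*√k)
V(O) = √(-3 + O)
G = -4 + 2*√2 (G = √2*√4 - 4 = √2*2 - 4 = 2*√2 - 4 = -4 + 2*√2 ≈ -1.1716)
(V(y(h)) + G)² = (√(-3 + 6) + (-4 + 2*√2))² = (√3 + (-4 + 2*√2))² = (-4 + √3 + 2*√2)²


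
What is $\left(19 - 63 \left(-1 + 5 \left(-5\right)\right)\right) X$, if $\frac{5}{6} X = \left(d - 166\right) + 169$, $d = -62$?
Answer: $- \frac{586578}{5} \approx -1.1732 \cdot 10^{5}$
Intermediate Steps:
$X = - \frac{354}{5}$ ($X = \frac{6 \left(\left(-62 - 166\right) + 169\right)}{5} = \frac{6 \left(-228 + 169\right)}{5} = \frac{6}{5} \left(-59\right) = - \frac{354}{5} \approx -70.8$)
$\left(19 - 63 \left(-1 + 5 \left(-5\right)\right)\right) X = \left(19 - 63 \left(-1 + 5 \left(-5\right)\right)\right) \left(- \frac{354}{5}\right) = \left(19 - 63 \left(-1 - 25\right)\right) \left(- \frac{354}{5}\right) = \left(19 - -1638\right) \left(- \frac{354}{5}\right) = \left(19 + 1638\right) \left(- \frac{354}{5}\right) = 1657 \left(- \frac{354}{5}\right) = - \frac{586578}{5}$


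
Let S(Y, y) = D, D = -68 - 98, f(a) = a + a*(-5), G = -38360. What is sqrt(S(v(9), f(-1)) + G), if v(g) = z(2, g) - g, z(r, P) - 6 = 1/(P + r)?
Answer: I*sqrt(38526) ≈ 196.28*I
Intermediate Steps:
z(r, P) = 6 + 1/(P + r)
f(a) = -4*a (f(a) = a - 5*a = -4*a)
D = -166
v(g) = -g + (13 + 6*g)/(2 + g) (v(g) = (1 + 6*g + 6*2)/(g + 2) - g = (1 + 6*g + 12)/(2 + g) - g = (13 + 6*g)/(2 + g) - g = -g + (13 + 6*g)/(2 + g))
S(Y, y) = -166
sqrt(S(v(9), f(-1)) + G) = sqrt(-166 - 38360) = sqrt(-38526) = I*sqrt(38526)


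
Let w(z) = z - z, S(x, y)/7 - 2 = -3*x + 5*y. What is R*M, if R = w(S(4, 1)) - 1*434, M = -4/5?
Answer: 1736/5 ≈ 347.20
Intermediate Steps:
S(x, y) = 14 - 21*x + 35*y (S(x, y) = 14 + 7*(-3*x + 5*y) = 14 + (-21*x + 35*y) = 14 - 21*x + 35*y)
M = -4/5 (M = -4*1/5 = -4/5 ≈ -0.80000)
w(z) = 0
R = -434 (R = 0 - 1*434 = 0 - 434 = -434)
R*M = -434*(-4/5) = 1736/5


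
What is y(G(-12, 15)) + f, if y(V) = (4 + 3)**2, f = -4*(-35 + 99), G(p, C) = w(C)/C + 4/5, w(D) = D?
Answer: -207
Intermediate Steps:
G(p, C) = 9/5 (G(p, C) = C/C + 4/5 = 1 + 4*(1/5) = 1 + 4/5 = 9/5)
f = -256 (f = -4*64 = -256)
y(V) = 49 (y(V) = 7**2 = 49)
y(G(-12, 15)) + f = 49 - 256 = -207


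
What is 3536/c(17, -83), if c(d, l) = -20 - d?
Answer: -3536/37 ≈ -95.568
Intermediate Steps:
3536/c(17, -83) = 3536/(-20 - 1*17) = 3536/(-20 - 17) = 3536/(-37) = 3536*(-1/37) = -3536/37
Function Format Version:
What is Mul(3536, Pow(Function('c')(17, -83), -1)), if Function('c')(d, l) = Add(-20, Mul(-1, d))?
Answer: Rational(-3536, 37) ≈ -95.568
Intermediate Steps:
Mul(3536, Pow(Function('c')(17, -83), -1)) = Mul(3536, Pow(Add(-20, Mul(-1, 17)), -1)) = Mul(3536, Pow(Add(-20, -17), -1)) = Mul(3536, Pow(-37, -1)) = Mul(3536, Rational(-1, 37)) = Rational(-3536, 37)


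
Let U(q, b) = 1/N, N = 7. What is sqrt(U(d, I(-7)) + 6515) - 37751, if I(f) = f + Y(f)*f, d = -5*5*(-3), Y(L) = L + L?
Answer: -37751 + sqrt(319242)/7 ≈ -37670.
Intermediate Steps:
Y(L) = 2*L
d = 75 (d = -25*(-3) = 75)
I(f) = f + 2*f**2 (I(f) = f + (2*f)*f = f + 2*f**2)
U(q, b) = 1/7
sqrt(U(d, I(-7)) + 6515) - 37751 = sqrt(1/7 + 6515) - 37751 = sqrt(45606/7) - 37751 = sqrt(319242)/7 - 37751 = -37751 + sqrt(319242)/7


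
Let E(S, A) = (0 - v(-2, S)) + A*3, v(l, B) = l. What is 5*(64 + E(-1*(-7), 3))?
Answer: 375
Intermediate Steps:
E(S, A) = 2 + 3*A (E(S, A) = (0 - 1*(-2)) + A*3 = (0 + 2) + 3*A = 2 + 3*A)
5*(64 + E(-1*(-7), 3)) = 5*(64 + (2 + 3*3)) = 5*(64 + (2 + 9)) = 5*(64 + 11) = 5*75 = 375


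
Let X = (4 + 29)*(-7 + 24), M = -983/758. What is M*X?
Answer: -551463/758 ≈ -727.52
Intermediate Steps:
M = -983/758 (M = -983*1/758 = -983/758 ≈ -1.2968)
X = 561 (X = 33*17 = 561)
M*X = -983/758*561 = -551463/758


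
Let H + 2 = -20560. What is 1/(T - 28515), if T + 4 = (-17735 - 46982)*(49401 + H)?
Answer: -1/1866402082 ≈ -5.3579e-10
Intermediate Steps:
H = -20562 (H = -2 - 20560 = -20562)
T = -1866373567 (T = -4 + (-17735 - 46982)*(49401 - 20562) = -4 - 64717*28839 = -4 - 1866373563 = -1866373567)
1/(T - 28515) = 1/(-1866373567 - 28515) = 1/(-1866402082) = -1/1866402082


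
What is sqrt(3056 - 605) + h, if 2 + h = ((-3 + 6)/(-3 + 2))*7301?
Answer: -21905 + sqrt(2451) ≈ -21856.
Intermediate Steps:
h = -21905 (h = -2 + ((-3 + 6)/(-3 + 2))*7301 = -2 + (3/(-1))*7301 = -2 + (3*(-1))*7301 = -2 - 3*7301 = -2 - 21903 = -21905)
sqrt(3056 - 605) + h = sqrt(3056 - 605) - 21905 = sqrt(2451) - 21905 = -21905 + sqrt(2451)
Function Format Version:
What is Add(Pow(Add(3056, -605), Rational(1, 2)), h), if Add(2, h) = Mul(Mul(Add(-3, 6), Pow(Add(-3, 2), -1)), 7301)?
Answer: Add(-21905, Pow(2451, Rational(1, 2))) ≈ -21856.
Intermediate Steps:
h = -21905 (h = Add(-2, Mul(Mul(Add(-3, 6), Pow(Add(-3, 2), -1)), 7301)) = Add(-2, Mul(Mul(3, Pow(-1, -1)), 7301)) = Add(-2, Mul(Mul(3, -1), 7301)) = Add(-2, Mul(-3, 7301)) = Add(-2, -21903) = -21905)
Add(Pow(Add(3056, -605), Rational(1, 2)), h) = Add(Pow(Add(3056, -605), Rational(1, 2)), -21905) = Add(Pow(2451, Rational(1, 2)), -21905) = Add(-21905, Pow(2451, Rational(1, 2)))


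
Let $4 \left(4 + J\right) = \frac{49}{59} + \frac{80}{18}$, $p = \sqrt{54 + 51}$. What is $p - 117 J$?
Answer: $\frac{74035}{236} + \sqrt{105} \approx 323.95$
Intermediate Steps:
$p = \sqrt{105} \approx 10.247$
$J = - \frac{5695}{2124}$ ($J = -4 + \frac{\frac{49}{59} + \frac{80}{18}}{4} = -4 + \frac{49 \cdot \frac{1}{59} + 80 \cdot \frac{1}{18}}{4} = -4 + \frac{\frac{49}{59} + \frac{40}{9}}{4} = -4 + \frac{1}{4} \cdot \frac{2801}{531} = -4 + \frac{2801}{2124} = - \frac{5695}{2124} \approx -2.6813$)
$p - 117 J = \sqrt{105} - - \frac{74035}{236} = \sqrt{105} + \frac{74035}{236} = \frac{74035}{236} + \sqrt{105}$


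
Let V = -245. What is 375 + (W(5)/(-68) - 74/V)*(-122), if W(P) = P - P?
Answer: 82847/245 ≈ 338.15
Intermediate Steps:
W(P) = 0
375 + (W(5)/(-68) - 74/V)*(-122) = 375 + (0/(-68) - 74/(-245))*(-122) = 375 + (0*(-1/68) - 74*(-1/245))*(-122) = 375 + (0 + 74/245)*(-122) = 375 + (74/245)*(-122) = 375 - 9028/245 = 82847/245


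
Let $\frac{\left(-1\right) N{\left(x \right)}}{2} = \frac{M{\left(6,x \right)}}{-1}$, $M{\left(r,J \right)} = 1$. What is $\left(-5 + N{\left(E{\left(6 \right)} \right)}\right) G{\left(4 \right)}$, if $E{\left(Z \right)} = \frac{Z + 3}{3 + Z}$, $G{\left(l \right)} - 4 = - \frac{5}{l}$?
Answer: $- \frac{33}{4} \approx -8.25$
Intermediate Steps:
$G{\left(l \right)} = 4 - \frac{5}{l}$
$E{\left(Z \right)} = 1$ ($E{\left(Z \right)} = \frac{3 + Z}{3 + Z} = 1$)
$N{\left(x \right)} = 2$ ($N{\left(x \right)} = - 2 \cdot 1 \frac{1}{-1} = - 2 \cdot 1 \left(-1\right) = \left(-2\right) \left(-1\right) = 2$)
$\left(-5 + N{\left(E{\left(6 \right)} \right)}\right) G{\left(4 \right)} = \left(-5 + 2\right) \left(4 - \frac{5}{4}\right) = - 3 \left(4 - \frac{5}{4}\right) = \left(-3\right) \frac{11}{4} = - \frac{33}{4}$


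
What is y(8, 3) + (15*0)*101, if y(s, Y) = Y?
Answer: 3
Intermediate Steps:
y(8, 3) + (15*0)*101 = 3 + (15*0)*101 = 3 + 0*101 = 3 + 0 = 3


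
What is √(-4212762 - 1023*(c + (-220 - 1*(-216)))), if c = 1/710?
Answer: I*√2121591273330/710 ≈ 2051.5*I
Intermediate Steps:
c = 1/710 ≈ 0.0014085
√(-4212762 - 1023*(c + (-220 - 1*(-216)))) = √(-4212762 - 1023*(1/710 + (-220 - 1*(-216)))) = √(-4212762 - 1023*(1/710 + (-220 + 216))) = √(-4212762 - 1023*(1/710 - 4)) = √(-4212762 - 1023*(-2839/710)) = √(-4212762 + 2904297/710) = √(-2988156723/710) = I*√2121591273330/710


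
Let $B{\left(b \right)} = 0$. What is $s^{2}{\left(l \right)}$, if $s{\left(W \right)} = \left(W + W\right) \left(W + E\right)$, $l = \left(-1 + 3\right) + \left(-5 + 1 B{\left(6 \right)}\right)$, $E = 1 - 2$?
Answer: $576$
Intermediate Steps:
$E = -1$ ($E = 1 - 2 = -1$)
$l = -3$ ($l = \left(-1 + 3\right) + \left(-5 + 1 \cdot 0\right) = 2 + \left(-5 + 0\right) = 2 - 5 = -3$)
$s{\left(W \right)} = 2 W \left(-1 + W\right)$ ($s{\left(W \right)} = \left(W + W\right) \left(W - 1\right) = 2 W \left(-1 + W\right)$)
$s^{2}{\left(l \right)} = \left(2 \left(-3\right) \left(-1 - 3\right)\right)^{2} = \left(2 \left(-3\right) \left(-4\right)\right)^{2} = 24^{2} = 576$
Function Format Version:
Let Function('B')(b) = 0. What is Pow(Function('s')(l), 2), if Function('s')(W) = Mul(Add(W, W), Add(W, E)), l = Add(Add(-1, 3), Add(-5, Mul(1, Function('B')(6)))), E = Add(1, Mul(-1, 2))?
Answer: 576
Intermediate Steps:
E = -1 (E = Add(1, -2) = -1)
l = -3 (l = Add(Add(-1, 3), Add(-5, Mul(1, 0))) = Add(2, Add(-5, 0)) = Add(2, -5) = -3)
Function('s')(W) = Mul(2, W, Add(-1, W)) (Function('s')(W) = Mul(Add(W, W), Add(W, -1)) = Mul(Mul(2, W), Add(-1, W)) = Mul(2, W, Add(-1, W)))
Pow(Function('s')(l), 2) = Pow(Mul(2, -3, Add(-1, -3)), 2) = Pow(Mul(2, -3, -4), 2) = Pow(24, 2) = 576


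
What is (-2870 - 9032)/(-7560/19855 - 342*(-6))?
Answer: -23631421/4073490 ≈ -5.8013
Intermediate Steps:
(-2870 - 9032)/(-7560/19855 - 342*(-6)) = -11902/(-7560*1/19855 + 2052) = -11902/(-1512/3971 + 2052) = -11902/8146980/3971 = -11902*3971/8146980 = -23631421/4073490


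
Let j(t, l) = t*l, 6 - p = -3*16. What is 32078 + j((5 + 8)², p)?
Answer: 41204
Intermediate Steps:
p = 54 (p = 6 - (-3)*16 = 6 - 1*(-48) = 6 + 48 = 54)
j(t, l) = l*t
32078 + j((5 + 8)², p) = 32078 + 54*(5 + 8)² = 32078 + 54*13² = 32078 + 54*169 = 32078 + 9126 = 41204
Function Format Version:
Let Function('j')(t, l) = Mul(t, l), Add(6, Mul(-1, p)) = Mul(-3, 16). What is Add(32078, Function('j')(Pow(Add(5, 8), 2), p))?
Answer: 41204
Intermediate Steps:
p = 54 (p = Add(6, Mul(-1, Mul(-3, 16))) = Add(6, Mul(-1, -48)) = Add(6, 48) = 54)
Function('j')(t, l) = Mul(l, t)
Add(32078, Function('j')(Pow(Add(5, 8), 2), p)) = Add(32078, Mul(54, Pow(Add(5, 8), 2))) = Add(32078, Mul(54, Pow(13, 2))) = Add(32078, Mul(54, 169)) = Add(32078, 9126) = 41204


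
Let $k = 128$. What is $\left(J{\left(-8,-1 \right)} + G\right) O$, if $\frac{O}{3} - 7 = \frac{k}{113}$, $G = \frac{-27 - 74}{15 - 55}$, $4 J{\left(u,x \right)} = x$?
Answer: $\frac{250887}{4520} \approx 55.506$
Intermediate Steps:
$J{\left(u,x \right)} = \frac{x}{4}$
$G = \frac{101}{40}$ ($G = - \frac{101}{15 - 55} = - \frac{101}{-40} = \left(-101\right) \left(- \frac{1}{40}\right) = \frac{101}{40} \approx 2.525$)
$O = \frac{2757}{113}$ ($O = 21 + 3 \cdot \frac{128}{113} = 21 + \frac{384}{113} = \frac{2757}{113} \approx 24.398$)
$\left(J{\left(-8,-1 \right)} + G\right) O = \left(\frac{1}{4} \left(-1\right) + \frac{101}{40}\right) \frac{2757}{113} = \left(- \frac{1}{4} + \frac{101}{40}\right) \frac{2757}{113} = \frac{91}{40} \cdot \frac{2757}{113} = \frac{250887}{4520}$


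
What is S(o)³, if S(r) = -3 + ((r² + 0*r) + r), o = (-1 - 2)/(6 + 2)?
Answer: -8869743/262144 ≈ -33.835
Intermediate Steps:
o = -3/8 ≈ -0.37500
S(r) = -3 + r + r² (S(r) = -3 + ((r² + 0) + r) = -3 + (r² + r) = -3 + (r + r²) = -3 + r + r²)
S(o)³ = (-3 - 3/8 + (-3/8)²)³ = (-3 - 3/8 + 9/64)³ = (-207/64)³ = -8869743/262144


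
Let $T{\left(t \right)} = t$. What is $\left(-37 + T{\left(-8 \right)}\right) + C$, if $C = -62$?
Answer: $-107$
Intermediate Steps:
$\left(-37 + T{\left(-8 \right)}\right) + C = \left(-37 - 8\right) - 62 = -45 - 62 = -107$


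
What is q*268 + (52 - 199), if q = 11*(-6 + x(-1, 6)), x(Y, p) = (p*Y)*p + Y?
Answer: -126911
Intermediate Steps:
x(Y, p) = Y + Y*p² (x(Y, p) = (Y*p)*p + Y = Y*p² + Y = Y + Y*p²)
q = -473 (q = 11*(-6 - (1 + 6²)) = 11*(-6 - (1 + 36)) = 11*(-6 - 1*37) = 11*(-6 - 37) = 11*(-43) = -473)
q*268 + (52 - 199) = -473*268 + (52 - 199) = -126764 - 147 = -126911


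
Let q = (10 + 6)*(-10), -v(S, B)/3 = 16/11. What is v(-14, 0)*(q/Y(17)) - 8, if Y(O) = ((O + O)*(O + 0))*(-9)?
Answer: -77576/9537 ≈ -8.1342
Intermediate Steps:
Y(O) = -18*O**2 (Y(O) = ((2*O)*O)*(-9) = (2*O**2)*(-9) = -18*O**2)
v(S, B) = -48/11
q = -160 (q = 16*(-10) = -160)
v(-14, 0)*(q/Y(17)) - 8 = -(-7680)/(11*((-18*17**2))) - 8 = -(-7680)/(11*((-18*289))) - 8 = -(-7680)/(11*(-5202)) - 8 = -(-7680)*(-1)/(11*5202) - 8 = -48/11*80/2601 - 8 = -1280/9537 - 8 = -77576/9537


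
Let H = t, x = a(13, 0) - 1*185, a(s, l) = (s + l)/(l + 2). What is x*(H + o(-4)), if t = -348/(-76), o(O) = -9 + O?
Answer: 28560/19 ≈ 1503.2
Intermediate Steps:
a(s, l) = (l + s)/(2 + l)
t = 87/19 (t = -348*(-1/76) = 87/19 ≈ 4.5789)
x = -357/2 (x = (0 + 13)/(2 + 0) - 1*185 = 13/2 - 185 = -357/2 ≈ -178.50)
H = 87/19 ≈ 4.5789
x*(H + o(-4)) = -357*(87/19 + (-9 - 4))/2 = -357*(87/19 - 13)/2 = -357/2*(-160/19) = 28560/19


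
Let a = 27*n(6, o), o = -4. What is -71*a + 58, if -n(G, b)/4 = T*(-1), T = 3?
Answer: -22946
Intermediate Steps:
n(G, b) = 12 (n(G, b) = -12*(-1) = -4*(-3) = 12)
a = 324 (a = 27*12 = 324)
-71*a + 58 = -71*324 + 58 = -23004 + 58 = -22946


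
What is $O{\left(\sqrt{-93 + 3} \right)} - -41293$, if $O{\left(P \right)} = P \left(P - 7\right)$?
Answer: $41203 - 21 i \sqrt{10} \approx 41203.0 - 66.408 i$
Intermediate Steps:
$O{\left(P \right)} = P \left(-7 + P\right)$
$O{\left(\sqrt{-93 + 3} \right)} - -41293 = \sqrt{-93 + 3} \left(-7 + \sqrt{-93 + 3}\right) - -41293 = \sqrt{-90} \left(-7 + \sqrt{-90}\right) + 41293 = 3 i \sqrt{10} \left(-7 + 3 i \sqrt{10}\right) + 41293 = 41293 + 3 i \sqrt{10} \left(-7 + 3 i \sqrt{10}\right)$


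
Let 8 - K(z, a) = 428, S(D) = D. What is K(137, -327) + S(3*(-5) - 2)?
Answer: -437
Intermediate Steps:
K(z, a) = -420 (K(z, a) = 8 - 1*428 = 8 - 428 = -420)
K(137, -327) + S(3*(-5) - 2) = -420 + (3*(-5) - 2) = -420 + (-15 - 2) = -420 - 17 = -437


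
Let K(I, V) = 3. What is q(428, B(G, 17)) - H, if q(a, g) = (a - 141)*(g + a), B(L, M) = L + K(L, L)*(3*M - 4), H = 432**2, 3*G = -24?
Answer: -25617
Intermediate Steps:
G = -8 (G = (1/3)*(-24) = -8)
H = 186624
B(L, M) = -12 + L + 9*M (B(L, M) = L + 3*(3*M - 4) = L + 3*(-4 + 3*M) = L + (-12 + 9*M) = -12 + L + 9*M)
q(a, g) = (-141 + a)*(a + g)
q(428, B(G, 17)) - H = (428**2 - 141*428 - 141*(-12 - 8 + 9*17) + 428*(-12 - 8 + 9*17)) - 1*186624 = (183184 - 60348 - 141*(-12 - 8 + 153) + 428*(-12 - 8 + 153)) - 186624 = (183184 - 60348 - 141*133 + 428*133) - 186624 = (183184 - 60348 - 18753 + 56924) - 186624 = 161007 - 186624 = -25617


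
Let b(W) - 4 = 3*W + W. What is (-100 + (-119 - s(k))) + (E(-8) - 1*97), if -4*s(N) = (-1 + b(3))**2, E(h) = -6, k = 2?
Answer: -1063/4 ≈ -265.75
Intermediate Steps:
b(W) = 4 + 4*W (b(W) = 4 + (3*W + W) = 4 + 4*W)
s(N) = -225/4 (s(N) = -(-1 + (4 + 4*3))**2/4 = -(-1 + (4 + 12))**2/4 = -(-1 + 16)**2/4 = -1/4*15**2 = -1/4*225 = -225/4)
(-100 + (-119 - s(k))) + (E(-8) - 1*97) = (-100 + (-119 - 1*(-225/4))) + (-6 - 1*97) = (-100 + (-119 + 225/4)) + (-6 - 97) = (-100 - 251/4) - 103 = -651/4 - 103 = -1063/4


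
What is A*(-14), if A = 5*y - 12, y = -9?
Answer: 798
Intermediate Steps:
A = -57 (A = 5*(-9) - 12 = -45 - 12 = -57)
A*(-14) = -57*(-14) = 798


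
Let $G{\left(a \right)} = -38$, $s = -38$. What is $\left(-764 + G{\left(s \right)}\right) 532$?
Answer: $-426664$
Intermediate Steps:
$\left(-764 + G{\left(s \right)}\right) 532 = \left(-764 - 38\right) 532 = \left(-802\right) 532 = -426664$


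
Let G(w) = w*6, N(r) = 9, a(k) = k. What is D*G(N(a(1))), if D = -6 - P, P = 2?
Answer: -432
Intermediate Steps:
G(w) = 6*w
D = -8 (D = -6 - 1*2 = -6 - 2 = -8)
D*G(N(a(1))) = -48*9 = -8*54 = -432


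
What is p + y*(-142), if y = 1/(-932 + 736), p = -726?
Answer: -71077/98 ≈ -725.28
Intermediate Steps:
y = -1/196 (y = 1/(-196) = -1/196 ≈ -0.0051020)
p + y*(-142) = -726 - 1/196*(-142) = -726 + 71/98 = -71077/98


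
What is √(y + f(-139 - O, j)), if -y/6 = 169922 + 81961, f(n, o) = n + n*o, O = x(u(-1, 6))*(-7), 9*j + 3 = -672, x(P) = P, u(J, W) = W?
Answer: 2*I*√376030 ≈ 1226.4*I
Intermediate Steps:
j = -75 (j = -⅓ + (⅑)*(-672) = -⅓ - 224/3 = -75)
O = -42 (O = 6*(-7) = -42)
y = -1511298 (y = -6*(169922 + 81961) = -6*251883 = -1511298)
√(y + f(-139 - O, j)) = √(-1511298 + (-139 - 1*(-42))*(1 - 75)) = √(-1511298 + (-139 + 42)*(-74)) = √(-1511298 - 97*(-74)) = √(-1511298 + 7178) = √(-1504120) = 2*I*√376030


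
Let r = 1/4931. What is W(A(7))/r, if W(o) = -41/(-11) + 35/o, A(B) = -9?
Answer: -78896/99 ≈ -796.93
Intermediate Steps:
r = 1/4931 ≈ 0.00020280
W(o) = 41/11 + 35/o (W(o) = -41*(-1/11) + 35/o = 41/11 + 35/o)
W(A(7))/r = (41/11 + 35/(-9))/(1/4931) = (41/11 + 35*(-⅑))*4931 = (41/11 - 35/9)*4931 = -16/99*4931 = -78896/99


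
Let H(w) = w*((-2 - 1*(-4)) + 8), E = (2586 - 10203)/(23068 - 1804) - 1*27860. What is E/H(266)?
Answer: -197474219/18854080 ≈ -10.474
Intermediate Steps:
E = -197474219/7088 (E = -7617/21264 - 27860 = -7617*1/21264 - 27860 = -2539/7088 - 27860 = -197474219/7088 ≈ -27860.)
H(w) = 10*w (H(w) = w*((-2 + 4) + 8) = w*(2 + 8) = w*10 = 10*w)
E/H(266) = -197474219/(7088*(10*266)) = -197474219/7088/2660 = -197474219/7088*1/2660 = -197474219/18854080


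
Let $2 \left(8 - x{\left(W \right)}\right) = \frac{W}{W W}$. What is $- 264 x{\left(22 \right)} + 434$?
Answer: $-1672$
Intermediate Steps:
$x{\left(W \right)} = 8 - \frac{1}{2 W}$ ($x{\left(W \right)} = 8 - \frac{W \frac{1}{W W}}{2} = 8 - \frac{W \frac{1}{W^{2}}}{2} = 8 - \frac{1}{2 W}$)
$- 264 x{\left(22 \right)} + 434 = - 264 \left(8 - \frac{1}{2 \cdot 22}\right) + 434 = - 264 \left(8 - \frac{1}{44}\right) + 434 = \left(-264\right) \frac{351}{44} + 434 = -2106 + 434 = -1672$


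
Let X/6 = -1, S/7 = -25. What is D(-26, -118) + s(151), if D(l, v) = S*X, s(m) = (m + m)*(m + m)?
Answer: 92254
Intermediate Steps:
S = -175 (S = 7*(-25) = -175)
X = -6 (X = 6*(-1) = -6)
s(m) = 4*m² (s(m) = (2*m)*(2*m) = 4*m²)
D(l, v) = 1050 (D(l, v) = -175*(-6) = 1050)
D(-26, -118) + s(151) = 1050 + 4*151² = 1050 + 4*22801 = 1050 + 91204 = 92254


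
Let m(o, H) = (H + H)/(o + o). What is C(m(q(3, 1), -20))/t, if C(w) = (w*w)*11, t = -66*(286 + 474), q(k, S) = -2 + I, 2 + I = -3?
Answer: -5/2793 ≈ -0.0017902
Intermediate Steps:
I = -5 (I = -2 - 3 = -5)
q(k, S) = -7 (q(k, S) = -2 - 5 = -7)
m(o, H) = H/o (m(o, H) = (2*H)/((2*o)) = (2*H)*(1/(2*o)) = H/o)
t = -50160 (t = -66*760 = -50160)
C(w) = 11*w² (C(w) = w²*11 = 11*w²)
C(m(q(3, 1), -20))/t = (11*(-20/(-7))²)/(-50160) = (11*(-20*(-⅐))²)*(-1/50160) = (11*(20/7)²)*(-1/50160) = (11*(400/49))*(-1/50160) = (4400/49)*(-1/50160) = -5/2793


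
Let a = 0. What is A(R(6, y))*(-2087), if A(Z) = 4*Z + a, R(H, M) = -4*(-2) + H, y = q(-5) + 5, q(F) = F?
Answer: -116872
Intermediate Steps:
y = 0 (y = -5 + 5 = 0)
R(H, M) = 8 + H
A(Z) = 4*Z (A(Z) = 4*Z + 0 = 4*Z)
A(R(6, y))*(-2087) = (4*(8 + 6))*(-2087) = (4*14)*(-2087) = 56*(-2087) = -116872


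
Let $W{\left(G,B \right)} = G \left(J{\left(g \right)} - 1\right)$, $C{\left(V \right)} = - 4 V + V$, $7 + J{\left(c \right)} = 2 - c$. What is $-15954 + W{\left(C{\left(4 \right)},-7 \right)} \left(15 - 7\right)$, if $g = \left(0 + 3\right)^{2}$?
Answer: $-14514$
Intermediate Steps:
$g = 9$ ($g = 3^{2} = 9$)
$J{\left(c \right)} = -5 - c$ ($J{\left(c \right)} = -7 - \left(-2 + c\right) = -5 - c$)
$C{\left(V \right)} = - 3 V$
$W{\left(G,B \right)} = - 15 G$ ($W{\left(G,B \right)} = G \left(\left(-5 - 9\right) - 1\right) = G \left(-14 - 1\right) = G \left(-15\right) = - 15 G$)
$-15954 + W{\left(C{\left(4 \right)},-7 \right)} \left(15 - 7\right) = -15954 + - 15 \left(\left(-3\right) 4\right) \left(15 - 7\right) = -15954 + \left(-15\right) \left(-12\right) 8 = -15954 + 180 \cdot 8 = -15954 + 1440 = -14514$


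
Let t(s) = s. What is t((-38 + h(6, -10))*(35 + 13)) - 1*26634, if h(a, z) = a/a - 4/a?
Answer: -28442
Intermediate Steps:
h(a, z) = 1 - 4/a
t((-38 + h(6, -10))*(35 + 13)) - 1*26634 = (-38 + (-4 + 6)/6)*(35 + 13) - 1*26634 = (-38 + (1/6)*2)*48 - 26634 = (-38 + 1/3)*48 - 26634 = -113/3*48 - 26634 = -1808 - 26634 = -28442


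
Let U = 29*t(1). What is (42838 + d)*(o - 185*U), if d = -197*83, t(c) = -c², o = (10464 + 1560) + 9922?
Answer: 723386457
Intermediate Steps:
o = 21946 (o = 12024 + 9922 = 21946)
d = -16351
U = -29 (U = 29*(-1*1²) = 29*(-1*1) = 29*(-1) = -29)
(42838 + d)*(o - 185*U) = (42838 - 16351)*(21946 - 185*(-29)) = 26487*(21946 + 5365) = 26487*27311 = 723386457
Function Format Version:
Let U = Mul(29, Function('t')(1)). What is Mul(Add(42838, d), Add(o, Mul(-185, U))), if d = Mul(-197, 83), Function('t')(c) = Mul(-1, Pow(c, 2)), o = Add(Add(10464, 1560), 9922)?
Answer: 723386457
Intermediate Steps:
o = 21946 (o = Add(12024, 9922) = 21946)
d = -16351
U = -29 (U = Mul(29, Mul(-1, Pow(1, 2))) = Mul(29, Mul(-1, 1)) = Mul(29, -1) = -29)
Mul(Add(42838, d), Add(o, Mul(-185, U))) = Mul(Add(42838, -16351), Add(21946, Mul(-185, -29))) = Mul(26487, Add(21946, 5365)) = Mul(26487, 27311) = 723386457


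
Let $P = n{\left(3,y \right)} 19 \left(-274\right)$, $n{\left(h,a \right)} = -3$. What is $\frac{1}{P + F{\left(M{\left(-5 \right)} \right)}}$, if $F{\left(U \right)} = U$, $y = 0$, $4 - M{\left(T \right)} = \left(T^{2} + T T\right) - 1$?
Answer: $\frac{1}{15573} \approx 6.4214 \cdot 10^{-5}$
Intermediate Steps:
$M{\left(T \right)} = 5 - 2 T^{2}$ ($M{\left(T \right)} = 4 - \left(\left(T^{2} + T T\right) - 1\right) = 4 - \left(\left(T^{2} + T^{2}\right) - 1\right) = 4 - \left(2 T^{2} - 1\right) = 4 - \left(-1 + 2 T^{2}\right) = 5 - 2 T^{2}$)
$P = 15618$ ($P = \left(-3\right) 19 \left(-274\right) = \left(-57\right) \left(-274\right) = 15618$)
$\frac{1}{P + F{\left(M{\left(-5 \right)} \right)}} = \frac{1}{15618 + \left(5 - 2 \left(-5\right)^{2}\right)} = \frac{1}{15618 + \left(5 - 50\right)} = \frac{1}{15618 - 45} = \frac{1}{15573}$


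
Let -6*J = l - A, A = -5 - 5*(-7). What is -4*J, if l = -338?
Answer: -736/3 ≈ -245.33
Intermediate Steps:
A = 30 (A = -5 + 35 = 30)
J = 184/3 (J = -(-338 - 1*30)/6 = -(-338 - 30)/6 = -⅙*(-368) = 184/3 ≈ 61.333)
-4*J = -4*184/3 = -736/3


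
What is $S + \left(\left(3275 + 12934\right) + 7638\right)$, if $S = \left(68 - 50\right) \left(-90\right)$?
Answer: $22227$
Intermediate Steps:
$S = -1620$ ($S = 18 \left(-90\right) = -1620$)
$S + \left(\left(3275 + 12934\right) + 7638\right) = -1620 + \left(\left(3275 + 12934\right) + 7638\right) = -1620 + \left(16209 + 7638\right) = -1620 + 23847 = 22227$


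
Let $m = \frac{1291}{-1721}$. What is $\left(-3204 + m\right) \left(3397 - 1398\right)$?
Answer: $- \frac{11025234625}{1721} \approx -6.4063 \cdot 10^{6}$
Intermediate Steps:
$m = - \frac{1291}{1721}$ ($m = 1291 \left(- \frac{1}{1721}\right) = - \frac{1291}{1721} \approx -0.75014$)
$\left(-3204 + m\right) \left(3397 - 1398\right) = \left(-3204 - \frac{1291}{1721}\right) \left(3397 - 1398\right) = \left(- \frac{5515375}{1721}\right) 1999 = - \frac{11025234625}{1721}$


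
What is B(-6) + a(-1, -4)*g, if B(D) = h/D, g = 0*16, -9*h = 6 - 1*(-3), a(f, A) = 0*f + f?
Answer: 1/6 ≈ 0.16667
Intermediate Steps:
a(f, A) = f (a(f, A) = 0 + f = f)
h = -1 (h = -(6 - 1*(-3))/9 = -(6 + 3)/9 = -1/9*9 = -1)
g = 0
B(D) = -1/D
B(-6) + a(-1, -4)*g = -1/(-6) - 1*0 = -1*(-1/6) + 0 = 1/6 + 0 = 1/6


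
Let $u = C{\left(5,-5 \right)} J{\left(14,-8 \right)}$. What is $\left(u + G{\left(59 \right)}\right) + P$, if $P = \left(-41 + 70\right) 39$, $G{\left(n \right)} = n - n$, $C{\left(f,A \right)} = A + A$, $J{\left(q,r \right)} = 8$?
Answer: $1051$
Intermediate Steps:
$C{\left(f,A \right)} = 2 A$
$G{\left(n \right)} = 0$
$P = 1131$ ($P = 29 \cdot 39 = 1131$)
$u = -80$ ($u = 2 \left(-5\right) 8 = \left(-10\right) 8 = -80$)
$\left(u + G{\left(59 \right)}\right) + P = \left(-80 + 0\right) + 1131 = -80 + 1131 = 1051$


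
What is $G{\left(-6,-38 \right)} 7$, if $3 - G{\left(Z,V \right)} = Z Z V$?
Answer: $9597$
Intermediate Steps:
$G{\left(Z,V \right)} = 3 - V Z^{2}$ ($G{\left(Z,V \right)} = 3 - Z Z V = 3 - Z^{2} V = 3 - V Z^{2}$)
$G{\left(-6,-38 \right)} 7 = \left(3 - - 38 \left(-6\right)^{2}\right) 7 = \left(3 - \left(-38\right) 36\right) 7 = \left(3 + 1368\right) 7 = 1371 \cdot 7 = 9597$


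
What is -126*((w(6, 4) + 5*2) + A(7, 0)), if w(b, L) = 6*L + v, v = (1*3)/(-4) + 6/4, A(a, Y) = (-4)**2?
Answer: -12789/2 ≈ -6394.5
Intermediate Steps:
A(a, Y) = 16
v = 3/4 (v = 3*(-1/4) + 6*(1/4) = -3/4 + 3/2 = 3/4 ≈ 0.75000)
w(b, L) = 3/4 + 6*L (w(b, L) = 6*L + 3/4 = 3/4 + 6*L)
-126*((w(6, 4) + 5*2) + A(7, 0)) = -126*(((3/4 + 6*4) + 5*2) + 16) = -126*(((3/4 + 24) + 10) + 16) = -126*((99/4 + 10) + 16) = -126*(139/4 + 16) = -126*203/4 = -12789/2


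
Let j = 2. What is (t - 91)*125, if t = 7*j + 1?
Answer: -9500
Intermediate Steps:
t = 15 (t = 7*2 + 1 = 14 + 1 = 15)
(t - 91)*125 = (15 - 91)*125 = -76*125 = -9500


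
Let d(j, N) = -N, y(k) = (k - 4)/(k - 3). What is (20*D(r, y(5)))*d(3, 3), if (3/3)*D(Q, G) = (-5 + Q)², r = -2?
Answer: -2940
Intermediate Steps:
y(k) = (-4 + k)/(-3 + k)
D(Q, G) = (-5 + Q)²
(20*D(r, y(5)))*d(3, 3) = (20*(-5 - 2)²)*(-1*3) = (20*(-7)²)*(-3) = (20*49)*(-3) = 980*(-3) = -2940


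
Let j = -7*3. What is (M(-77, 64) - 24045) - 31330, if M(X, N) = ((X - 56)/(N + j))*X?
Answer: -2370884/43 ≈ -55137.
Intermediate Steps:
j = -21
M(X, N) = X*(-56 + X)/(-21 + N) (M(X, N) = ((X - 56)/(N - 21))*X = ((-56 + X)/(-21 + N))*X = X*(-56 + X)/(-21 + N))
(M(-77, 64) - 24045) - 31330 = (-77*(-56 - 77)/(-21 + 64) - 24045) - 31330 = (-77*(-133)/43 - 24045) - 31330 = (-77*1/43*(-133) - 24045) - 31330 = (10241/43 - 24045) - 31330 = -1023694/43 - 31330 = -2370884/43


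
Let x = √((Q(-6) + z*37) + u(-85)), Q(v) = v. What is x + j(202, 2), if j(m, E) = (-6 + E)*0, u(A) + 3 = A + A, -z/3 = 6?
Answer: 13*I*√5 ≈ 29.069*I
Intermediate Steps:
z = -18 (z = -3*6 = -18)
u(A) = -3 + 2*A (u(A) = -3 + (A + A) = -3 + 2*A)
x = 13*I*√5 (x = √((-6 - 18*37) + (-3 + 2*(-85))) = √((-6 - 666) + (-3 - 170)) = √(-672 - 173) = √(-845) = 13*I*√5 ≈ 29.069*I)
j(m, E) = 0
x + j(202, 2) = 13*I*√5 + 0 = 13*I*√5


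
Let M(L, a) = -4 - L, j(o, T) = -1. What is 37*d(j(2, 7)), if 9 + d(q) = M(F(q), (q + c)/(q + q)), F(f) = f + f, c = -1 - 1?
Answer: -407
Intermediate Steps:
c = -2
F(f) = 2*f
d(q) = -13 - 2*q (d(q) = -9 + (-4 - 2*q) = -13 - 2*q)
37*d(j(2, 7)) = 37*(-13 - 2*(-1)) = 37*(-13 + 2) = 37*(-11) = -407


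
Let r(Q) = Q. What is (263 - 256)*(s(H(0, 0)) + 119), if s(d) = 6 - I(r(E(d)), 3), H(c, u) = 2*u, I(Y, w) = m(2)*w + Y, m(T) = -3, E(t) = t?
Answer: 938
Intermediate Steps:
I(Y, w) = Y - 3*w (I(Y, w) = -3*w + Y = Y - 3*w)
s(d) = 15 - d (s(d) = 6 - (d - 3*3) = 6 - (d - 9) = 6 - (-9 + d) = 6 + (9 - d) = 15 - d)
(263 - 256)*(s(H(0, 0)) + 119) = (263 - 256)*((15 - 2*0) + 119) = 7*((15 - 1*0) + 119) = 7*((15 + 0) + 119) = 7*(15 + 119) = 7*134 = 938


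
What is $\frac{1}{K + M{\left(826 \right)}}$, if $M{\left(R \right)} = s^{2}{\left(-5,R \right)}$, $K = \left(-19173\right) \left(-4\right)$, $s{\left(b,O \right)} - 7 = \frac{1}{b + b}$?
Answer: $\frac{100}{7673961} \approx 1.3031 \cdot 10^{-5}$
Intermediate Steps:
$s{\left(b,O \right)} = 7 + \frac{1}{2 b}$ ($s{\left(b,O \right)} = 7 + \frac{1}{b + b} = 7 + \frac{1}{2 b}$)
$K = 76692$
$M{\left(R \right)} = \frac{4761}{100}$ ($M{\left(R \right)} = \left(7 + \frac{1}{2 \left(-5\right)}\right)^{2} = \left(7 + \frac{1}{2} \left(- \frac{1}{5}\right)\right)^{2} = \left(7 - \frac{1}{10}\right)^{2} = \left(\frac{69}{10}\right)^{2} = \frac{4761}{100}$)
$\frac{1}{K + M{\left(826 \right)}} = \frac{1}{76692 + \frac{4761}{100}} = \frac{1}{\frac{7673961}{100}} = \frac{100}{7673961}$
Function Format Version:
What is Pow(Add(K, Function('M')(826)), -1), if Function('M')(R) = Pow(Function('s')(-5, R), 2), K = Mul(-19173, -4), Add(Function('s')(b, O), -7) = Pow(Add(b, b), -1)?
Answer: Rational(100, 7673961) ≈ 1.3031e-5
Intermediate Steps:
Function('s')(b, O) = Add(7, Mul(Rational(1, 2), Pow(b, -1))) (Function('s')(b, O) = Add(7, Pow(Add(b, b), -1)) = Add(7, Pow(Mul(2, b), -1)) = Add(7, Mul(Rational(1, 2), Pow(b, -1))))
K = 76692
Function('M')(R) = Rational(4761, 100) (Function('M')(R) = Pow(Add(7, Mul(Rational(1, 2), Pow(-5, -1))), 2) = Pow(Add(7, Mul(Rational(1, 2), Rational(-1, 5))), 2) = Pow(Add(7, Rational(-1, 10)), 2) = Pow(Rational(69, 10), 2) = Rational(4761, 100))
Pow(Add(K, Function('M')(826)), -1) = Pow(Add(76692, Rational(4761, 100)), -1) = Pow(Rational(7673961, 100), -1) = Rational(100, 7673961)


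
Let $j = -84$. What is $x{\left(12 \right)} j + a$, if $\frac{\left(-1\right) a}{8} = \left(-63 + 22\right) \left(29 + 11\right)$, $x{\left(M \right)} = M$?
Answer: $12112$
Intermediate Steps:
$a = 13120$ ($a = - 8 \left(-63 + 22\right) \left(29 + 11\right) = - 8 \left(\left(-41\right) 40\right) = \left(-8\right) \left(-1640\right) = 13120$)
$x{\left(12 \right)} j + a = 12 \left(-84\right) + 13120 = -1008 + 13120 = 12112$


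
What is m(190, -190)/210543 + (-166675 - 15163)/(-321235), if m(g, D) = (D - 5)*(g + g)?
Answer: 4827068178/22544593535 ≈ 0.21411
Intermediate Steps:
m(g, D) = 2*g*(-5 + D) (m(g, D) = (-5 + D)*(2*g) = 2*g*(-5 + D))
m(190, -190)/210543 + (-166675 - 15163)/(-321235) = (2*190*(-5 - 190))/210543 + (-166675 - 15163)/(-321235) = (2*190*(-195))*(1/210543) - 181838*(-1/321235) = -74100*1/210543 + 181838/321235 = -24700/70181 + 181838/321235 = 4827068178/22544593535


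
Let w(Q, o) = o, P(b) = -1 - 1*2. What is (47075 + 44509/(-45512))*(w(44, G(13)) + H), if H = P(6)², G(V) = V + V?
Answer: 74985151185/45512 ≈ 1.6476e+6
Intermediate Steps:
G(V) = 2*V
P(b) = -3 (P(b) = -1 - 2 = -3)
H = 9 (H = (-3)² = 9)
(47075 + 44509/(-45512))*(w(44, G(13)) + H) = (47075 + 44509/(-45512))*(2*13 + 9) = (47075 + 44509*(-1/45512))*(26 + 9) = (47075 - 44509/45512)*35 = (2142432891/45512)*35 = 74985151185/45512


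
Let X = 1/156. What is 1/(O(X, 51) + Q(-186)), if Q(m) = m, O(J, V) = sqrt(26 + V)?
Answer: -186/34519 - sqrt(77)/34519 ≈ -0.0056425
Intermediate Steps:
X = 1/156 ≈ 0.0064103
1/(O(X, 51) + Q(-186)) = 1/(sqrt(26 + 51) - 186) = 1/(sqrt(77) - 186) = 1/(-186 + sqrt(77))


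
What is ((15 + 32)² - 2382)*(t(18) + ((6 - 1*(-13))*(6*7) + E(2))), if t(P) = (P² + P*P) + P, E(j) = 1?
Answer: -253445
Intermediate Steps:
t(P) = P + 2*P² (t(P) = (P² + P²) + P = 2*P² + P = P + 2*P²)
((15 + 32)² - 2382)*(t(18) + ((6 - 1*(-13))*(6*7) + E(2))) = ((15 + 32)² - 2382)*(18*(1 + 2*18) + ((6 - 1*(-13))*(6*7) + 1)) = (47² - 2382)*(18*(1 + 36) + ((6 + 13)*42 + 1)) = (2209 - 2382)*(18*37 + (19*42 + 1)) = -173*(666 + (798 + 1)) = -173*(666 + 799) = -173*1465 = -253445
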